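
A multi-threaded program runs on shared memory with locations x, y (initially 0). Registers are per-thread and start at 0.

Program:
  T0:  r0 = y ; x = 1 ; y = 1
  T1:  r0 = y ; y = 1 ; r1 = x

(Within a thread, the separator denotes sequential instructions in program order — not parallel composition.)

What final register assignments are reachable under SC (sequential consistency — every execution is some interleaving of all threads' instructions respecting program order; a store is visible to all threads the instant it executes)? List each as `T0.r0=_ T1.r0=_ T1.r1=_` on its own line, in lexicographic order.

outcome vector order: (T0.r0,T1.r0,T1.r1)
|SC outcomes| = 5

T0.r0=0 T1.r0=0 T1.r1=0
T0.r0=0 T1.r0=0 T1.r1=1
T0.r0=0 T1.r0=1 T1.r1=1
T0.r0=1 T1.r0=0 T1.r1=0
T0.r0=1 T1.r0=0 T1.r1=1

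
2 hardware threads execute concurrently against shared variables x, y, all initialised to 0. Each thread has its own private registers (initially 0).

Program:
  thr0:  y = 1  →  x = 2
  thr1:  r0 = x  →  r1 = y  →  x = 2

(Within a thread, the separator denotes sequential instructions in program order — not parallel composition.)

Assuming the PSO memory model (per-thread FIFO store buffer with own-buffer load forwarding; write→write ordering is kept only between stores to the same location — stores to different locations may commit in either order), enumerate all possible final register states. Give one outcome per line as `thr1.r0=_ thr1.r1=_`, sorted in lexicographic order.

thr1.r0=0 thr1.r1=0
thr1.r0=0 thr1.r1=1
thr1.r0=2 thr1.r1=0
thr1.r0=2 thr1.r1=1

outcome vector order: (thr1.r0,thr1.r1)
|PSO outcomes| = 4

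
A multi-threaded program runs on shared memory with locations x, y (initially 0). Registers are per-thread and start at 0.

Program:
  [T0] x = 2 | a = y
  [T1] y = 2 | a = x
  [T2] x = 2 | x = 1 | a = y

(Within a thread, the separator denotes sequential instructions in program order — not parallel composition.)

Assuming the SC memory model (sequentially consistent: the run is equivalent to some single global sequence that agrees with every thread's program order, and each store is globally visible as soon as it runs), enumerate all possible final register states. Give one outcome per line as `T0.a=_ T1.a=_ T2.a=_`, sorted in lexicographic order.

outcome vector order: (T0.a,T1.a,T2.a)
|SC outcomes| = 9

T0.a=0 T1.a=1 T2.a=0
T0.a=0 T1.a=1 T2.a=2
T0.a=0 T1.a=2 T2.a=0
T0.a=0 T1.a=2 T2.a=2
T0.a=2 T1.a=0 T2.a=2
T0.a=2 T1.a=1 T2.a=0
T0.a=2 T1.a=1 T2.a=2
T0.a=2 T1.a=2 T2.a=0
T0.a=2 T1.a=2 T2.a=2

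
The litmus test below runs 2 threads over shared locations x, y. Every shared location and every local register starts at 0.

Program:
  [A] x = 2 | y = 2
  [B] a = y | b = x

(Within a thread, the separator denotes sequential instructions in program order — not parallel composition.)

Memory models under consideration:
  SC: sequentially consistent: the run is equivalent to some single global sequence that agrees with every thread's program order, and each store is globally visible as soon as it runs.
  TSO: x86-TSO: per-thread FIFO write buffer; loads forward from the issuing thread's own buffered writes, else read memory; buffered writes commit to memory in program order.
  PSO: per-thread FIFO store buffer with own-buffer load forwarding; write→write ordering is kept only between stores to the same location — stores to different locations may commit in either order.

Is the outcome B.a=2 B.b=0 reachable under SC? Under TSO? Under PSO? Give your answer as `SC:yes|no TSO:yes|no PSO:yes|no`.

outcome vector order: (B.a,B.b)
SC: 3 outcomes — {0/0 0/2 2/2}
TSO: 3 outcomes — {0/0 0/2 2/2}
PSO: 4 outcomes — {0/0 0/2 2/0 2/2}
target 2/0 ∈ {PSO}

SC:no TSO:no PSO:yes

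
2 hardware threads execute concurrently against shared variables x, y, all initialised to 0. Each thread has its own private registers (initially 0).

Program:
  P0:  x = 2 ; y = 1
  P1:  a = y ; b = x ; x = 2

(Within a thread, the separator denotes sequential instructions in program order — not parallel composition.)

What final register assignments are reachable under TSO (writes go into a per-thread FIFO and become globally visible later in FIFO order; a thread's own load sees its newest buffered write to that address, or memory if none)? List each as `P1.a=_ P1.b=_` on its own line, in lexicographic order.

P1.a=0 P1.b=0
P1.a=0 P1.b=2
P1.a=1 P1.b=2

outcome vector order: (P1.a,P1.b)
|TSO outcomes| = 3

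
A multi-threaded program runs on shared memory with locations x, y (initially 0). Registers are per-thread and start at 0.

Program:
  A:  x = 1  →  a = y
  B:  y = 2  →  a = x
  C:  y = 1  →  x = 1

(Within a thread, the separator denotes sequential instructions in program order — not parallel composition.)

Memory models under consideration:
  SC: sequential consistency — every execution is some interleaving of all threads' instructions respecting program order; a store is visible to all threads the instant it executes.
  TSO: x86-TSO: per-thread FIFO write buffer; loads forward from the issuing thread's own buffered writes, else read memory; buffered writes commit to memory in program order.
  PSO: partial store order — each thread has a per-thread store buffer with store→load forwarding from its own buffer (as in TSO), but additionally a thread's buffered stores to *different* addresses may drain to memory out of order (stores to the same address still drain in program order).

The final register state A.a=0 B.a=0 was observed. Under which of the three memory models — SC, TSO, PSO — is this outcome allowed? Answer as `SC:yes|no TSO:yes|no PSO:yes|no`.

outcome vector order: (A.a,B.a)
[SC] allowed = {01 10 11 20 21}
[TSO] allowed = {00 01 10 11 20 21}
[PSO] allowed = {00 01 10 11 20 21}
target 00 ∈ {TSO,PSO}

SC:no TSO:yes PSO:yes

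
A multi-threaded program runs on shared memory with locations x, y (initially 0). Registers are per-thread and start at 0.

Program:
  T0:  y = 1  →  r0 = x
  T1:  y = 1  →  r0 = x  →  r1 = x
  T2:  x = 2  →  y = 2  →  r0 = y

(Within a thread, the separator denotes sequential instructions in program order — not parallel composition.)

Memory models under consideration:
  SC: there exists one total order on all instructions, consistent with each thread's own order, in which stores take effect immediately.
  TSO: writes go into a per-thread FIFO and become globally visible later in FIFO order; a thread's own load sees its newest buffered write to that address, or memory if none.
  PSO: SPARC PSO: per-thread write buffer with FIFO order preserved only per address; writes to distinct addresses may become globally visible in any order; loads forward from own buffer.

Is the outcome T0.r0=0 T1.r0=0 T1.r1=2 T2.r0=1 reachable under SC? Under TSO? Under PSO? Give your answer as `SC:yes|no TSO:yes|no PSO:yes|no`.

SC:no TSO:yes PSO:yes

outcome vector order: (T0.r0,T1.r0,T1.r1,T2.r0)
SC (10): 0002, 0022, 0221, 0222, 2001, 2002, 2021, 2022, 2221, 2222
TSO (12): 0001, 0002, 0021, 0022, 0221, 0222, 2001, 2002, 2021, 2022, 2221, 2222
PSO (12): 0001, 0002, 0021, 0022, 0221, 0222, 2001, 2002, 2021, 2022, 2221, 2222
target 0021 ∈ {TSO,PSO}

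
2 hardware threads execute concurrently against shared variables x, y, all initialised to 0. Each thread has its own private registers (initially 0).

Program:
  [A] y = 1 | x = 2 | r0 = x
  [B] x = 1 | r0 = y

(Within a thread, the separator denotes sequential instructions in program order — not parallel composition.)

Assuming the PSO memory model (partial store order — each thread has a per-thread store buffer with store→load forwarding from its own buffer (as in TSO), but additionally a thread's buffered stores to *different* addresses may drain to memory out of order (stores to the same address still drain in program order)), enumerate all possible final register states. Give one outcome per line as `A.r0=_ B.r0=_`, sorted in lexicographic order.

A.r0=1 B.r0=0
A.r0=1 B.r0=1
A.r0=2 B.r0=0
A.r0=2 B.r0=1

outcome vector order: (A.r0,B.r0)
|PSO outcomes| = 4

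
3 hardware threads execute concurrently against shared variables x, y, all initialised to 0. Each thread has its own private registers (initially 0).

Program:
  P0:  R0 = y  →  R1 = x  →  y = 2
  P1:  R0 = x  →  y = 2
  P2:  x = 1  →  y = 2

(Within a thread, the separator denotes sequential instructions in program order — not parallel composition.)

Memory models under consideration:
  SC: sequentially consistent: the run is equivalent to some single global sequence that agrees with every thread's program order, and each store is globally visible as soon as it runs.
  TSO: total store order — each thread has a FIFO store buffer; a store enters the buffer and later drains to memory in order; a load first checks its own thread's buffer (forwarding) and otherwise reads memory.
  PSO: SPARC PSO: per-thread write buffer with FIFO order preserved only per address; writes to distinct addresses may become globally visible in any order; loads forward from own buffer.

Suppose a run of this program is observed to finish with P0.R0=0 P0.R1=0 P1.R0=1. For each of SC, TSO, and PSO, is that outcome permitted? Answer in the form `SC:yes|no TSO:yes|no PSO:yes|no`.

SC:yes TSO:yes PSO:yes

outcome vector order: (P0.R0,P0.R1,P1.R0)
[SC] allowed = {(0,0,0) (0,0,1) (0,1,0) (0,1,1) (2,0,0) (2,1,0) (2,1,1)}
[TSO] allowed = {(0,0,0) (0,0,1) (0,1,0) (0,1,1) (2,0,0) (2,1,0) (2,1,1)}
[PSO] allowed = {(0,0,0) (0,0,1) (0,1,0) (0,1,1) (2,0,0) (2,0,1) (2,1,0) (2,1,1)}
target (0,0,1) ∈ {SC,TSO,PSO}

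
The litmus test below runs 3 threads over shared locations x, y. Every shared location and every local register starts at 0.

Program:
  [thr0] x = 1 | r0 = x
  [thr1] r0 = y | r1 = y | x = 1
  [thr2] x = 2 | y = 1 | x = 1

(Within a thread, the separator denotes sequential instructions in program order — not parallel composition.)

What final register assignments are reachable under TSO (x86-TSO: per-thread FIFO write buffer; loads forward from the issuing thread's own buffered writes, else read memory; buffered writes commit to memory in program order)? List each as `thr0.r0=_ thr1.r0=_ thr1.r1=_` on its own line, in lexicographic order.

outcome vector order: (thr0.r0,thr1.r0,thr1.r1)
|TSO outcomes| = 6

thr0.r0=1 thr1.r0=0 thr1.r1=0
thr0.r0=1 thr1.r0=0 thr1.r1=1
thr0.r0=1 thr1.r0=1 thr1.r1=1
thr0.r0=2 thr1.r0=0 thr1.r1=0
thr0.r0=2 thr1.r0=0 thr1.r1=1
thr0.r0=2 thr1.r0=1 thr1.r1=1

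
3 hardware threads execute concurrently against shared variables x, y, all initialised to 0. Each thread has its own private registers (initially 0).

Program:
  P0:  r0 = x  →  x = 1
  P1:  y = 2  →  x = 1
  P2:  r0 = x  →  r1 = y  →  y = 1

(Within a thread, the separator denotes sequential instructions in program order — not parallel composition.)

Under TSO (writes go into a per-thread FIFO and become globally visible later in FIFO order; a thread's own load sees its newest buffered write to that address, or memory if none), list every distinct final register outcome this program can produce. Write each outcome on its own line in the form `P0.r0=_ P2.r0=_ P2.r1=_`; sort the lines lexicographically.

P0.r0=0 P2.r0=0 P2.r1=0
P0.r0=0 P2.r0=0 P2.r1=2
P0.r0=0 P2.r0=1 P2.r1=0
P0.r0=0 P2.r0=1 P2.r1=2
P0.r0=1 P2.r0=0 P2.r1=0
P0.r0=1 P2.r0=0 P2.r1=2
P0.r0=1 P2.r0=1 P2.r1=2

outcome vector order: (P0.r0,P2.r0,P2.r1)
|TSO outcomes| = 7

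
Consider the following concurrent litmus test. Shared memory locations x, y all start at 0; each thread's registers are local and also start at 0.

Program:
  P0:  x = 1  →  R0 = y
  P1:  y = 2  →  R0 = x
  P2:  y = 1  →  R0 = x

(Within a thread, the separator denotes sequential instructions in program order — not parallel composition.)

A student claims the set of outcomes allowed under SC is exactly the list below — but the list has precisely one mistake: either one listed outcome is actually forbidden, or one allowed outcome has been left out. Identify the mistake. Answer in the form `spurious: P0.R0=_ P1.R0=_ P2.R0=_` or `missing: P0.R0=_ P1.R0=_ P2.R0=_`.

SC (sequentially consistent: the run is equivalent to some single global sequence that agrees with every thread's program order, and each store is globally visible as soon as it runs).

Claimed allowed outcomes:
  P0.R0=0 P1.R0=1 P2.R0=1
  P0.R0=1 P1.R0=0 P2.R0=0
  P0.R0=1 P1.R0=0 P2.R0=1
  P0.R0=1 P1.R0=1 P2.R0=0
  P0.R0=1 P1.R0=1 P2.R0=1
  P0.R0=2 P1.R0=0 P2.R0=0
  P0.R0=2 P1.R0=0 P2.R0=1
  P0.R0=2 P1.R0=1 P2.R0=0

outcome vector order: (P0.R0,P1.R0,P2.R0)
SC: 9 outcomes — {0/1/1 1/0/0 1/0/1 1/1/0 1/1/1 2/0/0 2/0/1 2/1/0 2/1/1}
SC∖claimed = {2/1/1}

missing: P0.R0=2 P1.R0=1 P2.R0=1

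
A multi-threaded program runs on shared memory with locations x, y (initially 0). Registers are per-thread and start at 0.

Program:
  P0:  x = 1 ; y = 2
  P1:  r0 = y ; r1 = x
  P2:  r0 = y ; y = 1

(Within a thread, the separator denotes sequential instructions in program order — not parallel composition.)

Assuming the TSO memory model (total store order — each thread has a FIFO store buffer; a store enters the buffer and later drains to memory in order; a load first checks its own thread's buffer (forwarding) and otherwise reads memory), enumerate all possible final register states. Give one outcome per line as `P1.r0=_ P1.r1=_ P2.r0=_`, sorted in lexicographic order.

P1.r0=0 P1.r1=0 P2.r0=0
P1.r0=0 P1.r1=0 P2.r0=2
P1.r0=0 P1.r1=1 P2.r0=0
P1.r0=0 P1.r1=1 P2.r0=2
P1.r0=1 P1.r1=0 P2.r0=0
P1.r0=1 P1.r1=1 P2.r0=0
P1.r0=1 P1.r1=1 P2.r0=2
P1.r0=2 P1.r1=1 P2.r0=0
P1.r0=2 P1.r1=1 P2.r0=2

outcome vector order: (P1.r0,P1.r1,P2.r0)
|TSO outcomes| = 9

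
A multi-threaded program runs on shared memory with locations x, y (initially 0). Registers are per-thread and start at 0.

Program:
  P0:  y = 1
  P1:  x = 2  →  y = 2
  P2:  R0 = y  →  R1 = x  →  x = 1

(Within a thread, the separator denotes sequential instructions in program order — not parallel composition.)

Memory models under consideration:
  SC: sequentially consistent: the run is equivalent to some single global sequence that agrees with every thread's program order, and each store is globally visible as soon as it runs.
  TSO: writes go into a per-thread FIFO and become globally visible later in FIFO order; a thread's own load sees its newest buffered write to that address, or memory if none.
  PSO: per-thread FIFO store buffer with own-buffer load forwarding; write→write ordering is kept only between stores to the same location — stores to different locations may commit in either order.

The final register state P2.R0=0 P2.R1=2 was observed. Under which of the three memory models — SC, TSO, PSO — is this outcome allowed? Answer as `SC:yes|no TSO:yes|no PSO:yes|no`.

SC:yes TSO:yes PSO:yes

outcome vector order: (P2.R0,P2.R1)
under SC → 00; 02; 10; 12; 22
under TSO → 00; 02; 10; 12; 22
under PSO → 00; 02; 10; 12; 20; 22
target 02 ∈ {SC,TSO,PSO}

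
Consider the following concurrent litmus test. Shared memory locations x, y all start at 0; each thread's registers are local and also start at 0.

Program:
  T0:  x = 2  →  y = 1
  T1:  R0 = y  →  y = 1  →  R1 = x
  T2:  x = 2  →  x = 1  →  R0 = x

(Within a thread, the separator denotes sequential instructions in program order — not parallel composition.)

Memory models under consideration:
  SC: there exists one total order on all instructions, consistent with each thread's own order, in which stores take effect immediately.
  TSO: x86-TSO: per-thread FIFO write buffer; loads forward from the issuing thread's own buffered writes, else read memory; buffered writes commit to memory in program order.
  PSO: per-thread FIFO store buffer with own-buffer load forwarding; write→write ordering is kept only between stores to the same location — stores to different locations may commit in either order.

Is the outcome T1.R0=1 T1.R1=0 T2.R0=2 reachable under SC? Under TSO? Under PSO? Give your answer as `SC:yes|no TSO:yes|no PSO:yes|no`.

SC:no TSO:no PSO:yes

outcome vector order: (T1.R0,T1.R1,T2.R0)
SC (9): (0,0,1); (0,0,2); (0,1,1); (0,1,2); (0,2,1); (0,2,2); (1,1,1); (1,2,1); (1,2,2)
TSO (9): (0,0,1); (0,0,2); (0,1,1); (0,1,2); (0,2,1); (0,2,2); (1,1,1); (1,2,1); (1,2,2)
PSO (12): (0,0,1); (0,0,2); (0,1,1); (0,1,2); (0,2,1); (0,2,2); (1,0,1); (1,0,2); (1,1,1); (1,1,2); (1,2,1); (1,2,2)
target (1,0,2) ∈ {PSO}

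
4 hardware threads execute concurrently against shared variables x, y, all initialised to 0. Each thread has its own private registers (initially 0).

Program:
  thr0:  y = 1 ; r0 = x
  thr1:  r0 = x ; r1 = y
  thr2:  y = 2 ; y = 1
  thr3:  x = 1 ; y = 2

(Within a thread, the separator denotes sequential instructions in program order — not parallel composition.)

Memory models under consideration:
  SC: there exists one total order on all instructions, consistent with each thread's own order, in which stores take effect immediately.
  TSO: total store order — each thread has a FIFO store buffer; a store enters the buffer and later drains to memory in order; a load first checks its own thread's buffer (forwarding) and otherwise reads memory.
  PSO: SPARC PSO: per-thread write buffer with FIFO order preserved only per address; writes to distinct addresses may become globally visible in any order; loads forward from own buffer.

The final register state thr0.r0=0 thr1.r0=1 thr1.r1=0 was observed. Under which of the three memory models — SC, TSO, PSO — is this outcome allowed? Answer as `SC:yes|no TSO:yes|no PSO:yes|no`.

SC:no TSO:yes PSO:yes

outcome vector order: (thr0.r0,thr1.r0,thr1.r1)
under SC → (0,0,0) (0,0,1) (0,0,2) (0,1,1) (0,1,2) (1,0,0) (1,0,1) (1,0,2) (1,1,0) (1,1,1) (1,1,2)
under TSO → (0,0,0) (0,0,1) (0,0,2) (0,1,0) (0,1,1) (0,1,2) (1,0,0) (1,0,1) (1,0,2) (1,1,0) (1,1,1) (1,1,2)
under PSO → (0,0,0) (0,0,1) (0,0,2) (0,1,0) (0,1,1) (0,1,2) (1,0,0) (1,0,1) (1,0,2) (1,1,0) (1,1,1) (1,1,2)
target (0,1,0) ∈ {TSO,PSO}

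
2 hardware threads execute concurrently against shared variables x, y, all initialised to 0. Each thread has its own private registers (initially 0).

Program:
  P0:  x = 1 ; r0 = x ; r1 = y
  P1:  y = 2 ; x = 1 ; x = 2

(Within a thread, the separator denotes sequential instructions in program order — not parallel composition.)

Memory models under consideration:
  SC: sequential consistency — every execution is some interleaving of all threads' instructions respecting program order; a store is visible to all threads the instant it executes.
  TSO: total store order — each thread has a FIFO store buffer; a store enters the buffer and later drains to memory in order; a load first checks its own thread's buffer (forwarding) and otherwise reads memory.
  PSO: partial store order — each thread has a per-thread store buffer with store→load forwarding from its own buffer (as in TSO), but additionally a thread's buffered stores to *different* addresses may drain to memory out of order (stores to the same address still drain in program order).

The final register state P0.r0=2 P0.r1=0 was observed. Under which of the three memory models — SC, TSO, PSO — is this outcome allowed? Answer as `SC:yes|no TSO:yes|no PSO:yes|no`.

SC:no TSO:no PSO:yes

outcome vector order: (P0.r0,P0.r1)
SC: 3 outcomes — {<1 0>, <1 2>, <2 2>}
TSO: 3 outcomes — {<1 0>, <1 2>, <2 2>}
PSO: 4 outcomes — {<1 0>, <1 2>, <2 0>, <2 2>}
target <2 0> ∈ {PSO}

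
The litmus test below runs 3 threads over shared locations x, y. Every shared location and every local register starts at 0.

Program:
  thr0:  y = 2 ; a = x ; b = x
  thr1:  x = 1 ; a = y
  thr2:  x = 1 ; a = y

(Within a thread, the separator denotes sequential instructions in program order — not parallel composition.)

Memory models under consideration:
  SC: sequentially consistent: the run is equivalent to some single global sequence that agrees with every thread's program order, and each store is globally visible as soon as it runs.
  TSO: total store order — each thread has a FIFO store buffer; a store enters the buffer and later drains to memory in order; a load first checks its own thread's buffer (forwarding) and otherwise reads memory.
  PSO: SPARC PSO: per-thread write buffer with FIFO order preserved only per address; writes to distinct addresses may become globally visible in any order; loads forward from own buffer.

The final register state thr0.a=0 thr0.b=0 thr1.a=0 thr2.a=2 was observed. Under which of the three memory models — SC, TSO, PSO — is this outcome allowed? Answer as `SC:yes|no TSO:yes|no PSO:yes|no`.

SC:no TSO:yes PSO:yes

outcome vector order: (thr0.a,thr0.b,thr1.a,thr2.a)
SC (6): 0022 0122 1100 1102 1120 1122
TSO (12): 0000 0002 0020 0022 0100 0102 0120 0122 1100 1102 1120 1122
PSO (12): 0000 0002 0020 0022 0100 0102 0120 0122 1100 1102 1120 1122
target 0002 ∈ {TSO,PSO}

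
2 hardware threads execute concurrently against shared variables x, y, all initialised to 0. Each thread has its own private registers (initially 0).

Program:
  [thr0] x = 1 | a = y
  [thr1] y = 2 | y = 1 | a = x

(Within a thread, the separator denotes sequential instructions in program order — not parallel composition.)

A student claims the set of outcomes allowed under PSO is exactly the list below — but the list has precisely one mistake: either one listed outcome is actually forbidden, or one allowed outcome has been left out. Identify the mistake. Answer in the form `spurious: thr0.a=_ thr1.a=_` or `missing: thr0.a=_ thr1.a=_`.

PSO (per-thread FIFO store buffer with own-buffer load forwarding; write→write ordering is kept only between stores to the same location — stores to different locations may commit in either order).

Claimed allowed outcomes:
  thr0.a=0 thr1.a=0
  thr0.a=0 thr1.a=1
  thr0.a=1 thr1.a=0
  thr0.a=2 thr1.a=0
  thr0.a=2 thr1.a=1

outcome vector order: (thr0.a,thr1.a)
under PSO → (0,0); (0,1); (1,0); (1,1); (2,0); (2,1)
PSO∖claimed = {(1,1)}

missing: thr0.a=1 thr1.a=1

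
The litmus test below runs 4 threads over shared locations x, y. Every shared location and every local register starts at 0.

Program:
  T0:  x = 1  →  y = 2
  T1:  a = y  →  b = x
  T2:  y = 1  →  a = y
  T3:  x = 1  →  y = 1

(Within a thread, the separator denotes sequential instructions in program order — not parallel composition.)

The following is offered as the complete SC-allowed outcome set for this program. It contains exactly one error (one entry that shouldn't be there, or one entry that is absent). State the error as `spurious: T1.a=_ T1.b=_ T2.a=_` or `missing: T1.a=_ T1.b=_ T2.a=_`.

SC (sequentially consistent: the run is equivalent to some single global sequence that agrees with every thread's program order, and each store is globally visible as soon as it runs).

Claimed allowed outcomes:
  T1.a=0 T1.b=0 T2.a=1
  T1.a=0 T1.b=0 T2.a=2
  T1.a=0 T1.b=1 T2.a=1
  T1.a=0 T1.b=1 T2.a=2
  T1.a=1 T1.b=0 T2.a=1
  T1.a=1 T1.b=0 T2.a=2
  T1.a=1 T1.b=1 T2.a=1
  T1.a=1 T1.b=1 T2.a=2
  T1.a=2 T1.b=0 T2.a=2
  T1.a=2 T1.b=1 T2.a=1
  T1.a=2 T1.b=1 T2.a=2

outcome vector order: (T1.a,T1.b,T2.a)
[SC] allowed = {0/0/1; 0/0/2; 0/1/1; 0/1/2; 1/0/1; 1/0/2; 1/1/1; 1/1/2; 2/1/1; 2/1/2}
claimed∖SC = {2/0/2}

spurious: T1.a=2 T1.b=0 T2.a=2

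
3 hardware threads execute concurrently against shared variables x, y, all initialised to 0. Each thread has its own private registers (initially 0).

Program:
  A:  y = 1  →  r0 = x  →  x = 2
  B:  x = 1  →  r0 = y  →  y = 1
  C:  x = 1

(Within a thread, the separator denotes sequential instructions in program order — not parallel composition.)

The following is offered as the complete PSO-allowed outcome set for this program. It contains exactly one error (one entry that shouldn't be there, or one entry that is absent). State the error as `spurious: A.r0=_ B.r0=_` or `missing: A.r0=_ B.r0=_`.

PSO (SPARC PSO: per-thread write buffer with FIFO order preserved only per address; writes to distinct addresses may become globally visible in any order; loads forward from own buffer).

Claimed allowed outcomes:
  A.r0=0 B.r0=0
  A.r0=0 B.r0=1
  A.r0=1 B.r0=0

missing: A.r0=1 B.r0=1

outcome vector order: (A.r0,B.r0)
PSO (4): 0/0; 0/1; 1/0; 1/1
PSO∖claimed = {1/1}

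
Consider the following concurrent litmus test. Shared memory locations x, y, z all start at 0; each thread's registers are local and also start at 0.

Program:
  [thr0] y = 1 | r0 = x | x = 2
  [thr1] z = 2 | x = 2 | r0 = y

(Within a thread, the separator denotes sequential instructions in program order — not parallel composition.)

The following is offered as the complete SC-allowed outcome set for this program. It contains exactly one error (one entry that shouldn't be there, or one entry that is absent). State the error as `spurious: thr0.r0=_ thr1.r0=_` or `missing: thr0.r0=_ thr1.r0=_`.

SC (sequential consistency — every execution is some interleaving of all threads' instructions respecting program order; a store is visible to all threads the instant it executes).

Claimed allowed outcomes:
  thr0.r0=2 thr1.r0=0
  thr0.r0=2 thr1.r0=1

missing: thr0.r0=0 thr1.r0=1

outcome vector order: (thr0.r0,thr1.r0)
under SC → (0,1); (2,0); (2,1)
SC∖claimed = {(0,1)}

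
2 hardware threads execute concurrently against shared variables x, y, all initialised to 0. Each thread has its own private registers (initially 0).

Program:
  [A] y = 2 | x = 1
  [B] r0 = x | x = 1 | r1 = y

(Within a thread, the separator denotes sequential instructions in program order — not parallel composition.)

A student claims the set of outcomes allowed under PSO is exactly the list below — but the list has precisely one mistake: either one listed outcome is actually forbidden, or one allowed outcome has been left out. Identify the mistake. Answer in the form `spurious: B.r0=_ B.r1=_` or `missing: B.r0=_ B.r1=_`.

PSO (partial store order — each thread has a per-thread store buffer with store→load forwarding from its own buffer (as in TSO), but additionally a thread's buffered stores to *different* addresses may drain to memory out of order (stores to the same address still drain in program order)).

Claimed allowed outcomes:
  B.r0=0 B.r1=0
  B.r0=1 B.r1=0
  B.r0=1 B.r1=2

outcome vector order: (B.r0,B.r1)
PSO: 4 outcomes — {0/0 0/2 1/0 1/2}
PSO∖claimed = {0/2}

missing: B.r0=0 B.r1=2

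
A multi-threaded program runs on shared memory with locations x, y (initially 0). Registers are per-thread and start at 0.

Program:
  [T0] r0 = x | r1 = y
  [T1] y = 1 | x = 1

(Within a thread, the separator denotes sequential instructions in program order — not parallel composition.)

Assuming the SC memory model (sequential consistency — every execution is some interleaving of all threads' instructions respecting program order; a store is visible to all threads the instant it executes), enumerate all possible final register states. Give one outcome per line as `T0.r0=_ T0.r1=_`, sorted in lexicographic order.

outcome vector order: (T0.r0,T0.r1)
|SC outcomes| = 3

T0.r0=0 T0.r1=0
T0.r0=0 T0.r1=1
T0.r0=1 T0.r1=1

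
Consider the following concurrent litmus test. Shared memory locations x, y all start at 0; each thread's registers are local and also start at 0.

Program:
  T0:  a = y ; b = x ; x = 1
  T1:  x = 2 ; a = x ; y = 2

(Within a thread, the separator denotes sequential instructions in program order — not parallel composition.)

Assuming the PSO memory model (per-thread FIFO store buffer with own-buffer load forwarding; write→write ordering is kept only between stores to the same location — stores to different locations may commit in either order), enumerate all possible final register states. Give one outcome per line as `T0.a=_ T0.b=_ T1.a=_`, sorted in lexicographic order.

T0.a=0 T0.b=0 T1.a=1
T0.a=0 T0.b=0 T1.a=2
T0.a=0 T0.b=2 T1.a=1
T0.a=0 T0.b=2 T1.a=2
T0.a=2 T0.b=0 T1.a=2
T0.a=2 T0.b=2 T1.a=2

outcome vector order: (T0.a,T0.b,T1.a)
|PSO outcomes| = 6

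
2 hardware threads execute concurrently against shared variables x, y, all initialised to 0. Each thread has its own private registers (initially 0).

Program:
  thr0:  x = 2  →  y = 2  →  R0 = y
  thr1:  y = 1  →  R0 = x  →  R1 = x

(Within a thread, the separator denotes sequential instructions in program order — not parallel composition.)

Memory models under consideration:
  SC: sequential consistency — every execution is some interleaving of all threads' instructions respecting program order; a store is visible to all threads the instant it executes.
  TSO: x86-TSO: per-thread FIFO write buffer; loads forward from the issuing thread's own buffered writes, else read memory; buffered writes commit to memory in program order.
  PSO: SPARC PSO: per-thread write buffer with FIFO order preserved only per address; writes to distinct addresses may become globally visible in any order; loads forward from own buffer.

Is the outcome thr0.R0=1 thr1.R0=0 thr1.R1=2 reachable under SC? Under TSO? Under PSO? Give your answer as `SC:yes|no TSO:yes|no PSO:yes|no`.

SC:no TSO:yes PSO:yes

outcome vector order: (thr0.R0,thr1.R0,thr1.R1)
SC: 4 outcomes — {(1,2,2) (2,0,0) (2,0,2) (2,2,2)}
TSO: 6 outcomes — {(1,0,0) (1,0,2) (1,2,2) (2,0,0) (2,0,2) (2,2,2)}
PSO: 6 outcomes — {(1,0,0) (1,0,2) (1,2,2) (2,0,0) (2,0,2) (2,2,2)}
target (1,0,2) ∈ {TSO,PSO}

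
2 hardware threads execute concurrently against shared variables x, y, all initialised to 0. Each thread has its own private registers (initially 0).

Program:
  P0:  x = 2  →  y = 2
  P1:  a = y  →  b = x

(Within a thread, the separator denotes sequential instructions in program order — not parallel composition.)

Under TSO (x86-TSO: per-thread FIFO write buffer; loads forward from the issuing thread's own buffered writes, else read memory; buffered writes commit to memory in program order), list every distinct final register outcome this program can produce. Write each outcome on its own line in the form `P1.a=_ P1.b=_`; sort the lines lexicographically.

outcome vector order: (P1.a,P1.b)
|TSO outcomes| = 3

P1.a=0 P1.b=0
P1.a=0 P1.b=2
P1.a=2 P1.b=2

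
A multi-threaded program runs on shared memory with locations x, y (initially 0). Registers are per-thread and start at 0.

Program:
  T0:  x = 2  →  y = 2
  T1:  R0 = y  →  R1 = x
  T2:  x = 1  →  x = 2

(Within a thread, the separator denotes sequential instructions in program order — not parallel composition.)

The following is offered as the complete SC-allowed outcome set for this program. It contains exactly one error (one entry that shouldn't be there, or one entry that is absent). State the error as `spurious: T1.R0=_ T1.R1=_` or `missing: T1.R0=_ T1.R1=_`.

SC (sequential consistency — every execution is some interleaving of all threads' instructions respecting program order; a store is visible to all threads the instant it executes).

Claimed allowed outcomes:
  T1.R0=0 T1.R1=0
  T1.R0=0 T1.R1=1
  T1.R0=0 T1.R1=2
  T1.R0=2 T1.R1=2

outcome vector order: (T1.R0,T1.R1)
SC (5): (0,0); (0,1); (0,2); (2,1); (2,2)
SC∖claimed = {(2,1)}

missing: T1.R0=2 T1.R1=1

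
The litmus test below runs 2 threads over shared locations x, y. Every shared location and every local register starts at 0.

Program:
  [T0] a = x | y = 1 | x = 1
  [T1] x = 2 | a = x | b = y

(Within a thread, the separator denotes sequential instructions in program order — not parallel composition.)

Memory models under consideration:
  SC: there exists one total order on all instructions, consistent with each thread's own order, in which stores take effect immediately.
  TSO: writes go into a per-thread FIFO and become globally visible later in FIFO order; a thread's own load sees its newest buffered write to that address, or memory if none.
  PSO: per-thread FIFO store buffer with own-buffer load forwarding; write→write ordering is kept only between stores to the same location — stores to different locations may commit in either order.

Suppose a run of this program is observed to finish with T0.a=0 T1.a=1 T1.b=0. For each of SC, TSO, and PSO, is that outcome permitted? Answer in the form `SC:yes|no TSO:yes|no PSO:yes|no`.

SC:no TSO:no PSO:yes

outcome vector order: (T0.a,T1.a,T1.b)
SC (6): 011, 020, 021, 211, 220, 221
TSO (6): 011, 020, 021, 211, 220, 221
PSO (8): 010, 011, 020, 021, 210, 211, 220, 221
target 010 ∈ {PSO}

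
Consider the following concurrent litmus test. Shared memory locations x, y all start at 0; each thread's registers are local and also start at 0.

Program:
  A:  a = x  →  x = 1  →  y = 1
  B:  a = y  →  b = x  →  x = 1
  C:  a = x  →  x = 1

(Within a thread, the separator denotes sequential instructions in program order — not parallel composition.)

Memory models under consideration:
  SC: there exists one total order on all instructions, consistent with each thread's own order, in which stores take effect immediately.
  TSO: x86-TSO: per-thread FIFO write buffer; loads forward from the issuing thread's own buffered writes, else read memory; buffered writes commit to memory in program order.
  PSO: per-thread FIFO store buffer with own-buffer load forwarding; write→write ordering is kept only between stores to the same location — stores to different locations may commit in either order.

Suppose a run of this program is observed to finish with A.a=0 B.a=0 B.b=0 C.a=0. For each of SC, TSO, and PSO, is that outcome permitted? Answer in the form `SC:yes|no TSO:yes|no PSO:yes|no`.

outcome vector order: (A.a,B.a,B.b,C.a)
SC: 10 outcomes — {0/0/0/0, 0/0/0/1, 0/0/1/0, 0/0/1/1, 0/1/1/0, 0/1/1/1, 1/0/0/0, 1/0/0/1, 1/0/1/0, 1/1/1/0}
TSO: 10 outcomes — {0/0/0/0, 0/0/0/1, 0/0/1/0, 0/0/1/1, 0/1/1/0, 0/1/1/1, 1/0/0/0, 1/0/0/1, 1/0/1/0, 1/1/1/0}
PSO: 12 outcomes — {0/0/0/0, 0/0/0/1, 0/0/1/0, 0/0/1/1, 0/1/0/0, 0/1/0/1, 0/1/1/0, 0/1/1/1, 1/0/0/0, 1/0/0/1, 1/0/1/0, 1/1/1/0}
target 0/0/0/0 ∈ {SC,TSO,PSO}

SC:yes TSO:yes PSO:yes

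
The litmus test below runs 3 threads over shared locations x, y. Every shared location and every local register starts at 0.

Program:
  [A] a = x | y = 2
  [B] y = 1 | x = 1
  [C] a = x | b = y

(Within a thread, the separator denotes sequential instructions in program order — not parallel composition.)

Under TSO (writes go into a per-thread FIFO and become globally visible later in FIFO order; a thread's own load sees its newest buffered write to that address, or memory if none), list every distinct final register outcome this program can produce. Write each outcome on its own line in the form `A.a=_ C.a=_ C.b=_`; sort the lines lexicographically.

outcome vector order: (A.a,C.a,C.b)
|TSO outcomes| = 10

A.a=0 C.a=0 C.b=0
A.a=0 C.a=0 C.b=1
A.a=0 C.a=0 C.b=2
A.a=0 C.a=1 C.b=1
A.a=0 C.a=1 C.b=2
A.a=1 C.a=0 C.b=0
A.a=1 C.a=0 C.b=1
A.a=1 C.a=0 C.b=2
A.a=1 C.a=1 C.b=1
A.a=1 C.a=1 C.b=2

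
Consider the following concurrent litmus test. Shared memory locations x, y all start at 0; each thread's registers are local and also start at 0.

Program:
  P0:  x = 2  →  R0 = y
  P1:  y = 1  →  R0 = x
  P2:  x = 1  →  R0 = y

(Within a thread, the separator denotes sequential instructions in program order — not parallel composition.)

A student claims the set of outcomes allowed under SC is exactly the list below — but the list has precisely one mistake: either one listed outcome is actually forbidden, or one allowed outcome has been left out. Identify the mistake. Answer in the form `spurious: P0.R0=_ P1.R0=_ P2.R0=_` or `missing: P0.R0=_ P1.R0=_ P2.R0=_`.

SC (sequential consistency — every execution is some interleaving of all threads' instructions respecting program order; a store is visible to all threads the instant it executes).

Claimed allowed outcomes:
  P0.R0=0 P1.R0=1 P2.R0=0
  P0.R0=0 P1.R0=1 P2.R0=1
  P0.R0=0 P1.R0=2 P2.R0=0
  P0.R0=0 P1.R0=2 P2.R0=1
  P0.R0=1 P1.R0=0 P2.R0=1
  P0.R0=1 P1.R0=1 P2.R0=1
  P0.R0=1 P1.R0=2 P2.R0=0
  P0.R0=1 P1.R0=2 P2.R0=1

missing: P0.R0=1 P1.R0=1 P2.R0=0

outcome vector order: (P0.R0,P1.R0,P2.R0)
SC: 9 outcomes — {<0 1 0>; <0 1 1>; <0 2 0>; <0 2 1>; <1 0 1>; <1 1 0>; <1 1 1>; <1 2 0>; <1 2 1>}
SC∖claimed = {<1 1 0>}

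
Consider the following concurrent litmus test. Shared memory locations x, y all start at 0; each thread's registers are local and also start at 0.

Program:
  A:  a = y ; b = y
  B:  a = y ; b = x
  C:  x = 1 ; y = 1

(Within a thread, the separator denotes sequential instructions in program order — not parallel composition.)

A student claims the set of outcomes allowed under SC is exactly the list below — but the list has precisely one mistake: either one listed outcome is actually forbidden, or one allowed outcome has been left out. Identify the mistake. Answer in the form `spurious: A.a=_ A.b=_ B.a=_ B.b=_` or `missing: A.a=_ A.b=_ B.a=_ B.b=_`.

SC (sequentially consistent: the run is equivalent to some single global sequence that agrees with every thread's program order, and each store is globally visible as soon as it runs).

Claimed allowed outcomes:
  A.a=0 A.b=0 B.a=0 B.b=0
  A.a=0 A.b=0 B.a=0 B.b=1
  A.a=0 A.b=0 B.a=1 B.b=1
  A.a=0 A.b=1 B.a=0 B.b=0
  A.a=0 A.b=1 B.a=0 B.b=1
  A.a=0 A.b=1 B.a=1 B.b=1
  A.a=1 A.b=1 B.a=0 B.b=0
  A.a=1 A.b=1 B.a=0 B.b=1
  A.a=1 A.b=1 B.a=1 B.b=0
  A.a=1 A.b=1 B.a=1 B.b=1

outcome vector order: (A.a,A.b,B.a,B.b)
under SC → 0/0/0/0 0/0/0/1 0/0/1/1 0/1/0/0 0/1/0/1 0/1/1/1 1/1/0/0 1/1/0/1 1/1/1/1
claimed∖SC = {1/1/1/0}

spurious: A.a=1 A.b=1 B.a=1 B.b=0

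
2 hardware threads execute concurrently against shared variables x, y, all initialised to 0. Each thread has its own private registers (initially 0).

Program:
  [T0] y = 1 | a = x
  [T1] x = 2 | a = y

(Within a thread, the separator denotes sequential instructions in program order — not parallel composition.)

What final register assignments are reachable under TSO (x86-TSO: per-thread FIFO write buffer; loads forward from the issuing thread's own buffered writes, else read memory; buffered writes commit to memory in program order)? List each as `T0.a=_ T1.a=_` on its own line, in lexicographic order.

T0.a=0 T1.a=0
T0.a=0 T1.a=1
T0.a=2 T1.a=0
T0.a=2 T1.a=1

outcome vector order: (T0.a,T1.a)
|TSO outcomes| = 4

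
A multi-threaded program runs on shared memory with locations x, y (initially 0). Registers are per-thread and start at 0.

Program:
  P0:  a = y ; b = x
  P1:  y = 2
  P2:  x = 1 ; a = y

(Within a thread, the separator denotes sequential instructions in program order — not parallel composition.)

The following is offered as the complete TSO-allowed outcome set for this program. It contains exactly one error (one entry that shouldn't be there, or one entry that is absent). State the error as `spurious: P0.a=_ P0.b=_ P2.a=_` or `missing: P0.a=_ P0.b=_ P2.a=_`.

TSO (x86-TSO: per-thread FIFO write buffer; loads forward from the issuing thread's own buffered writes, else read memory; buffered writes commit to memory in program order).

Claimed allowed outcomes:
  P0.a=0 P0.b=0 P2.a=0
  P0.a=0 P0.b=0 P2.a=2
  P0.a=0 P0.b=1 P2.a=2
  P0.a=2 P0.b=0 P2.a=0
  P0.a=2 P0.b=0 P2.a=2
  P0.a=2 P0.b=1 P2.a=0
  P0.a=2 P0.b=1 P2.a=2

missing: P0.a=0 P0.b=1 P2.a=0

outcome vector order: (P0.a,P0.b,P2.a)
TSO: 8 outcomes — {000; 002; 010; 012; 200; 202; 210; 212}
TSO∖claimed = {010}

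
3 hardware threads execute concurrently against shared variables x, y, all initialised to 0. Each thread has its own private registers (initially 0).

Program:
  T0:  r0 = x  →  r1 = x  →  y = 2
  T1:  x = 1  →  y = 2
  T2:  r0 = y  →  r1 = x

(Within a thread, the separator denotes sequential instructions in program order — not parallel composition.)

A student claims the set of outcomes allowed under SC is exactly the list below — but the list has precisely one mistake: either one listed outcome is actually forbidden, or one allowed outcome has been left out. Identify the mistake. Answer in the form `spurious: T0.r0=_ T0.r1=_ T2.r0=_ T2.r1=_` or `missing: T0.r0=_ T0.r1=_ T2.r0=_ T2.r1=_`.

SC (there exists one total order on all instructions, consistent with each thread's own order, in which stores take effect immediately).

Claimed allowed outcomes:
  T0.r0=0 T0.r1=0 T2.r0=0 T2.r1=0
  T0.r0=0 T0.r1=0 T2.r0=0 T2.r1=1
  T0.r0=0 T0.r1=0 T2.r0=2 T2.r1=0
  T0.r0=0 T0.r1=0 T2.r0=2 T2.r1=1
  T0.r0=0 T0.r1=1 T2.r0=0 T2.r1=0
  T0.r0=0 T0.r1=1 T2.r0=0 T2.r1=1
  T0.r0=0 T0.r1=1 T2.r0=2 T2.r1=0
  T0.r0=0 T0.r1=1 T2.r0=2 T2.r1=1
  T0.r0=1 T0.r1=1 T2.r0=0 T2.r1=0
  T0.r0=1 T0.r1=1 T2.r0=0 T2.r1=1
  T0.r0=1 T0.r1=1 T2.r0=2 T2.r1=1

outcome vector order: (T0.r0,T0.r1,T2.r0,T2.r1)
SC: 10 outcomes — {(0,0,0,0) (0,0,0,1) (0,0,2,0) (0,0,2,1) (0,1,0,0) (0,1,0,1) (0,1,2,1) (1,1,0,0) (1,1,0,1) (1,1,2,1)}
claimed∖SC = {(0,1,2,0)}

spurious: T0.r0=0 T0.r1=1 T2.r0=2 T2.r1=0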